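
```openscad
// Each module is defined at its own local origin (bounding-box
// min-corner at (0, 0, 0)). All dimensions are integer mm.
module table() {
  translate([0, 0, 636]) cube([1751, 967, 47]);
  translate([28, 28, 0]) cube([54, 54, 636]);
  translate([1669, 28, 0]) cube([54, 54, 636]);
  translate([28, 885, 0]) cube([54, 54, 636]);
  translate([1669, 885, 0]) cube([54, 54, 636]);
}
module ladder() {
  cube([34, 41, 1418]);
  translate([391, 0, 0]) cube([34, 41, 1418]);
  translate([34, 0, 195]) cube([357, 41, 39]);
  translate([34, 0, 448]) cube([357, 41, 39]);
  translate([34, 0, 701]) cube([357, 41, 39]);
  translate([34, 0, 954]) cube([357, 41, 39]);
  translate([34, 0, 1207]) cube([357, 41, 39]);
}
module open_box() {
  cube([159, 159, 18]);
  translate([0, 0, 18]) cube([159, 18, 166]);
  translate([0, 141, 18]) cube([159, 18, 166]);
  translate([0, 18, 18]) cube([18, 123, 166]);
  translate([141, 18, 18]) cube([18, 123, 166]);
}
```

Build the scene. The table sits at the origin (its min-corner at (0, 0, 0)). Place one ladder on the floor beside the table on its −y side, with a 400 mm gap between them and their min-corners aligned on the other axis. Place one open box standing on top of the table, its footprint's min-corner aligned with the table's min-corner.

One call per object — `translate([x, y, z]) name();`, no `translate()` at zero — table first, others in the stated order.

table();
translate([0, -441, 0]) ladder();
translate([0, 0, 683]) open_box();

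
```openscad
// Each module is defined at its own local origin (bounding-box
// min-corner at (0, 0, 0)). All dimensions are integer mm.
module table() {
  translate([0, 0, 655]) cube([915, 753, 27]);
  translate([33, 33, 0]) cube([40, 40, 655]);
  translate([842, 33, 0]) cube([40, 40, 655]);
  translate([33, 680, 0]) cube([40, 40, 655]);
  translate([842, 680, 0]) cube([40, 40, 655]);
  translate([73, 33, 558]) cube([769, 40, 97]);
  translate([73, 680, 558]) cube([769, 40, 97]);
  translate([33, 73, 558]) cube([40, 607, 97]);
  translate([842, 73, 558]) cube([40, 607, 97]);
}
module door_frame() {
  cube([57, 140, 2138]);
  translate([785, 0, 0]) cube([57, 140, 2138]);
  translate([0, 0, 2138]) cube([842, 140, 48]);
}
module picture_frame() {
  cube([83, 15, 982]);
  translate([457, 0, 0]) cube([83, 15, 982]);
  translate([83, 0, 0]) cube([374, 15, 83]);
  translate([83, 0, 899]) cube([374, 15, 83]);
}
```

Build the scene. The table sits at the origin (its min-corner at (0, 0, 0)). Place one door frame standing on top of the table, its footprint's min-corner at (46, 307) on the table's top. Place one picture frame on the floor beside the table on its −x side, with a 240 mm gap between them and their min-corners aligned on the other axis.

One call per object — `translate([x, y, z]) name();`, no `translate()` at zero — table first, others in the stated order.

table();
translate([46, 307, 682]) door_frame();
translate([-780, 0, 0]) picture_frame();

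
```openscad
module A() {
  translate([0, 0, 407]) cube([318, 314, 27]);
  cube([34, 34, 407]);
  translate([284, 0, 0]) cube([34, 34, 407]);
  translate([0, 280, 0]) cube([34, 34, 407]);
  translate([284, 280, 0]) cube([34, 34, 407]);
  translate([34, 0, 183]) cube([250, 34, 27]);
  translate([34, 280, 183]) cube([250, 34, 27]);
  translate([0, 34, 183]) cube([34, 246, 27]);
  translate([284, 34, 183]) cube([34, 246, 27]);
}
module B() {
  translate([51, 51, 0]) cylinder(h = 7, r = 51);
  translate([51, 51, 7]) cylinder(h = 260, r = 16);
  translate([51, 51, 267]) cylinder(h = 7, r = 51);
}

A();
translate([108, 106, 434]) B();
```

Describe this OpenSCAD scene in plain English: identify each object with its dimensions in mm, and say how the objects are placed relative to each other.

A is a four-legged stool. The seat is a 318×314×27 mm slab whose top surface is at z = 434 mm; four square legs, each 34×34 mm in cross-section, run from the floor (z = 0) to the underside of the seat, each flush with a corner of the seat. Four stretchers, 34 mm wide and 27 mm tall, connect adjacent legs with their undersides at z = 183 mm, each running between the inner faces of the legs it joins and aligned with the legs' outer faces on the other axis.

B is a spool: two coaxial disc flanges of radius 51 mm and thickness 7 mm, joined by a core cylinder of radius 16 mm and height 260 mm. The lower flange rests on z = 0 and the three cylinders share a vertical axis.

The spool is on top of the stool, centred.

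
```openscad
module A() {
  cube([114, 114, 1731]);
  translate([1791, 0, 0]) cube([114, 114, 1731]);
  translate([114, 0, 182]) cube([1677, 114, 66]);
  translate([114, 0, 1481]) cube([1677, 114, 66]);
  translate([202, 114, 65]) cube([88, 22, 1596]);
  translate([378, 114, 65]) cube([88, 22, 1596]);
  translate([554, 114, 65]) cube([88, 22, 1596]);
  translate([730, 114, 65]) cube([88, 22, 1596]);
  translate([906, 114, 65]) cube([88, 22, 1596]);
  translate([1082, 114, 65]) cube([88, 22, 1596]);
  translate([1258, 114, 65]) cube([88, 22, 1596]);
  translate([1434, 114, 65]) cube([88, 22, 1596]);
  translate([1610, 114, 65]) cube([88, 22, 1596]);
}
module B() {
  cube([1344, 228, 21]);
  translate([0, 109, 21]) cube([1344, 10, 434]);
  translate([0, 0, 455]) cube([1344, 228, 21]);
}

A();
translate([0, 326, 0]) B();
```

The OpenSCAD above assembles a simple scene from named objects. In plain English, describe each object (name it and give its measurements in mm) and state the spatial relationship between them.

A is a fence section. Two 114×114 mm posts, 1731 mm tall, stand on the floor with a clear span of 1677 mm between their inner faces. Two horizontal rails of 114×66 mm section span the gap between the posts with their undersides at z = 182 mm and z = 1481 mm, flush with the posts' −y face. 9 pickets, each 88 mm wide, 22 mm thick and 1596 mm tall, are fixed to the +y face of the rails with their bottoms at z = 65 mm, evenly spaced across the span with equal gaps (rounded down to the nearest mm) at the −x end and between each pair — any rounding remainder accumulates at the +x end.

B is an I-beam lying along x, 1344 mm long. Overall section height 476 mm. Two flanges 228 mm wide (y) and 21 mm thick, one on the floor and one at the top; a web 10 mm thick runs between them, centred on the flange width.

The I-beam is on the floor beside the fence section on its +y side.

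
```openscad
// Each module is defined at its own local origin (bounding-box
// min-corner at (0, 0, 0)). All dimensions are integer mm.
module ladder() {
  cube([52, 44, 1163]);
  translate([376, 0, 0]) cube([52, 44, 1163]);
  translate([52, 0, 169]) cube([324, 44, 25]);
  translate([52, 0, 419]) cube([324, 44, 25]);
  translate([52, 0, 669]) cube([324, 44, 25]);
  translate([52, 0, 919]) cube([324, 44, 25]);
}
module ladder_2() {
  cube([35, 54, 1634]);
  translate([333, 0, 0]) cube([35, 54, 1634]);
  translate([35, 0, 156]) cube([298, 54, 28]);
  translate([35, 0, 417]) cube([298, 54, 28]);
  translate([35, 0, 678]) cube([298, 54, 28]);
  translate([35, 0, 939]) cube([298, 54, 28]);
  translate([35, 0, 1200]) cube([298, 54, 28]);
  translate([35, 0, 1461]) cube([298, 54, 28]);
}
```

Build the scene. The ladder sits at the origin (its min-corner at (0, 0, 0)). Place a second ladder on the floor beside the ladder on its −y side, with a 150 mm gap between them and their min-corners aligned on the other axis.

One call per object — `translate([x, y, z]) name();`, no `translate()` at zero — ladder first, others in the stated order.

ladder();
translate([0, -204, 0]) ladder_2();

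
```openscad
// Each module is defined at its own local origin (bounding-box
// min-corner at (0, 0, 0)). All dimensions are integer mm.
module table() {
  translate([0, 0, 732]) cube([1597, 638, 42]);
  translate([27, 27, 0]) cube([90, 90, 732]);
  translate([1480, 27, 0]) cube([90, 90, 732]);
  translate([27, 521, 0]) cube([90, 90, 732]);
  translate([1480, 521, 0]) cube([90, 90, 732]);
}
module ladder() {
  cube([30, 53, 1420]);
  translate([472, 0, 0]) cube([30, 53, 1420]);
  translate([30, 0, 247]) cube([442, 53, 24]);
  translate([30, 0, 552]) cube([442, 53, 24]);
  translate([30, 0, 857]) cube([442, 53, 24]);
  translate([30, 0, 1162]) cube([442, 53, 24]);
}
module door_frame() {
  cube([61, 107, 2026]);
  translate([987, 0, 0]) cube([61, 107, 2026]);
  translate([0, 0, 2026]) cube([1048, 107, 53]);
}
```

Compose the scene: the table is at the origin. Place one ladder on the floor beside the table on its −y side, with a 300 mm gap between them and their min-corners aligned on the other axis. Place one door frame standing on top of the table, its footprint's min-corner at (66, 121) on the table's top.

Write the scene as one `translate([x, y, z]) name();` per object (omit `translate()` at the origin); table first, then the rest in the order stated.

table();
translate([0, -353, 0]) ladder();
translate([66, 121, 774]) door_frame();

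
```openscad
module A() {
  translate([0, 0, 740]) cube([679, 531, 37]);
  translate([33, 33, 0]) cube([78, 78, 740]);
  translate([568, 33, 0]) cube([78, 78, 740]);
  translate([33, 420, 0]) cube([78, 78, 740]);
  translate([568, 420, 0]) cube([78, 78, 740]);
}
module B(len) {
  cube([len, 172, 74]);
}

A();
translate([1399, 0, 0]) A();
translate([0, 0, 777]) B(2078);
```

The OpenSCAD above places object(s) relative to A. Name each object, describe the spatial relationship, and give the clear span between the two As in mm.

A is a table. B is a beam. A beam spans the tops of two tables. The clear span between the two tables is 720 mm.

Second table starts at x = 1399; first ends at x = 679; clear span = 1399 − 679 = 720 mm.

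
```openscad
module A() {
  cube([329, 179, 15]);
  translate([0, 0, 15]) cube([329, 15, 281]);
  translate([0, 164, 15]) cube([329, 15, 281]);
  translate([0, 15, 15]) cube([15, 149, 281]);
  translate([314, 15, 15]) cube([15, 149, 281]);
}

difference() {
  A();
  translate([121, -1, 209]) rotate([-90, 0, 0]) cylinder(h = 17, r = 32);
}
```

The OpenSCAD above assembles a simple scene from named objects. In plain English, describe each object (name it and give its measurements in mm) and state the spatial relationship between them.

A is an open-topped rectangular box: outside dimensions 329×179×296 mm, with a uniform wall and base thickness of 15 mm. The base is a full 329×179 slab on the floor; four walls sit on top of the base. The front and back walls (the −y and +y sides) span the full width; the two side walls fit between them.

The open box has a circular hole of radius 32 mm through its front wall, centred at (x = 121, z = 209).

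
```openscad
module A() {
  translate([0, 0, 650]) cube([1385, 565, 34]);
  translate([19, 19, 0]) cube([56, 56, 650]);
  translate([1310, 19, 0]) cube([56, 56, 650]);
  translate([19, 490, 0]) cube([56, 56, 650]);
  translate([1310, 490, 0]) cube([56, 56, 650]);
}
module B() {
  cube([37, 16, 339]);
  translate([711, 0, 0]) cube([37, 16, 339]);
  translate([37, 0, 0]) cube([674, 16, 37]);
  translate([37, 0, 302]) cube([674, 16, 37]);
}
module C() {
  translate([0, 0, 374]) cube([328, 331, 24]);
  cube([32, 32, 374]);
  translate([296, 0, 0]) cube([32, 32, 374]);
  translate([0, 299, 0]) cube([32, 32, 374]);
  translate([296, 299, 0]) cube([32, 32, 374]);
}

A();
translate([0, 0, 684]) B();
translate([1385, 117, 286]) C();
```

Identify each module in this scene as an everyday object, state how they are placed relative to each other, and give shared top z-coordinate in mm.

Both tops at z = 684 mm.

A is a table. B is a picture frame. C is a stool. The picture frame is on top of the table. The stool is beside the table with their tops flush at z = 684. The shared top z-coordinate is 684 mm.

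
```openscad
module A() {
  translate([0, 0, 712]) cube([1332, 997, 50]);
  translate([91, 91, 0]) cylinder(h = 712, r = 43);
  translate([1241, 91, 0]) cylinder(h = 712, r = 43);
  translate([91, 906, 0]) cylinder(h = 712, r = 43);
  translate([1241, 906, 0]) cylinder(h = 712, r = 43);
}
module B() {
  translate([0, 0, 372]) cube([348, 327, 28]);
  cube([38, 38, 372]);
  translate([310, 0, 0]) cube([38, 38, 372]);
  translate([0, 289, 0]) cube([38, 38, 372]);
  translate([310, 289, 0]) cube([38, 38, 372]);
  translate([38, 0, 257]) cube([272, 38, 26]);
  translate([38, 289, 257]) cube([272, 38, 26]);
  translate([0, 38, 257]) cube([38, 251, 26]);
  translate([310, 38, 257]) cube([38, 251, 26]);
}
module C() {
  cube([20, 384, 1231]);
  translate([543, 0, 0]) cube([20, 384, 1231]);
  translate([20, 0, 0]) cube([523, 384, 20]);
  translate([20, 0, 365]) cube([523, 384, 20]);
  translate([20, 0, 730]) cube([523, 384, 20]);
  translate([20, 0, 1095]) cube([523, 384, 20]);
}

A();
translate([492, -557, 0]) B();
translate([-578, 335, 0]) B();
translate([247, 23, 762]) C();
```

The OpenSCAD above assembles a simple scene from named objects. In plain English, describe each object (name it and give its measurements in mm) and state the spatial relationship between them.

A is a table: top 1332 mm (x) × 997 mm (y), 50 mm thick, upper face at z = 762 mm, on four round legs of 86 mm diameter, each leg's bounding box inset 48 mm from the nearest pair of top edges, running from z = 0 to the bottom of the top.

B is a four-legged stool. The seat is a 348×327×28 mm slab whose top surface is at z = 400 mm; four square legs, each 38×38 mm in cross-section, run from the floor (z = 0) to the underside of the seat, each flush with a corner of the seat. Four stretchers, 38 mm wide and 26 mm tall, connect adjacent legs with their undersides at z = 257 mm, each running between the inner faces of the legs it joins and aligned with the legs' outer faces on the other axis.

C is an open bookshelf. Two side panels, each 20 mm thick, 384 mm deep and 1231 mm tall, stand 563 mm apart (outside-to-outside). Between them sit 4 shelves, each 20 mm thick and 384 mm deep, spanning the full gap between the sides. The bottom shelf rests on the floor (its underside at z = 0) and the clear gap between one shelf's top and the next shelf's underside is 345 mm.

Two stools sit around the table at the −y, −x sides. The bookshelf is on top of the table.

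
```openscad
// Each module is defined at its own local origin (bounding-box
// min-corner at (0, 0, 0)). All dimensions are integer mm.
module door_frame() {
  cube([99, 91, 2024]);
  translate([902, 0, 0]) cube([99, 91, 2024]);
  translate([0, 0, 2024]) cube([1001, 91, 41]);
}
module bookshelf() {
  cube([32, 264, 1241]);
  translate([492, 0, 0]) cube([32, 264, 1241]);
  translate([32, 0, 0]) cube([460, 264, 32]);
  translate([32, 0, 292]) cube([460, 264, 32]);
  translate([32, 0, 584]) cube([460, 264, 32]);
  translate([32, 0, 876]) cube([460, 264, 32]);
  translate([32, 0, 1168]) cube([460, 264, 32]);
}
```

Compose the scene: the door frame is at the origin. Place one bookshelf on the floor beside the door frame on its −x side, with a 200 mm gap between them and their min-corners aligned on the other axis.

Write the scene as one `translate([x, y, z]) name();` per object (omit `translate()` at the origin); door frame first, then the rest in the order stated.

door_frame();
translate([-724, 0, 0]) bookshelf();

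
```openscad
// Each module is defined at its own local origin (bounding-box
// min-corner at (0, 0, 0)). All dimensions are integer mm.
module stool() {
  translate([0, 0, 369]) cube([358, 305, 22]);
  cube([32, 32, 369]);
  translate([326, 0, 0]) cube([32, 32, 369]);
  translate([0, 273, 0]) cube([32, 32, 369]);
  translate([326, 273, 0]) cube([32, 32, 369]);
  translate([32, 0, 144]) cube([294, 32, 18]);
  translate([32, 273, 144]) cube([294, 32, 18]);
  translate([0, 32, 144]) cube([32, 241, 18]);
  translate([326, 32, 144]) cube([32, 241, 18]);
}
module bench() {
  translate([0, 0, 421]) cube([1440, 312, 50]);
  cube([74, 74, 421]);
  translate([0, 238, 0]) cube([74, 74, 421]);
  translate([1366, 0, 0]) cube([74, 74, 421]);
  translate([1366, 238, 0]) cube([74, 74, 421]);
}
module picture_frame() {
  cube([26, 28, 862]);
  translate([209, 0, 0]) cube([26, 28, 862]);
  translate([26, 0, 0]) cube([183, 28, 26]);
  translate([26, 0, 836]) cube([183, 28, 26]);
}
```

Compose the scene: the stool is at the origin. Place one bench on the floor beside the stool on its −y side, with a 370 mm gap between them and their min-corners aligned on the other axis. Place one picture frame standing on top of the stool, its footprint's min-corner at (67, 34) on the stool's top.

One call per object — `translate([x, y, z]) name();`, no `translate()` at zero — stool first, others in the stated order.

stool();
translate([0, -682, 0]) bench();
translate([67, 34, 391]) picture_frame();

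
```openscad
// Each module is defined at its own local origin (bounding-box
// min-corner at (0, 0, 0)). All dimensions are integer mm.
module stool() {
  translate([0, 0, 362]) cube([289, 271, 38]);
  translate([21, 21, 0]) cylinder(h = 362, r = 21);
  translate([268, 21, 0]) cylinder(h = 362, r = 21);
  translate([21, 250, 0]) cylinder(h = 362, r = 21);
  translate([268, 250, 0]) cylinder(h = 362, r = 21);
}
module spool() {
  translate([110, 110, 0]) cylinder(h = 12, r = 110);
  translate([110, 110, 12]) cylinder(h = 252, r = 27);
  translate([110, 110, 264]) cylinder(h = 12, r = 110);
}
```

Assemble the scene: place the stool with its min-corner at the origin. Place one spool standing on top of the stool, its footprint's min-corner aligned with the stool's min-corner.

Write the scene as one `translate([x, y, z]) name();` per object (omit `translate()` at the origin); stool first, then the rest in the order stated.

stool();
translate([0, 0, 400]) spool();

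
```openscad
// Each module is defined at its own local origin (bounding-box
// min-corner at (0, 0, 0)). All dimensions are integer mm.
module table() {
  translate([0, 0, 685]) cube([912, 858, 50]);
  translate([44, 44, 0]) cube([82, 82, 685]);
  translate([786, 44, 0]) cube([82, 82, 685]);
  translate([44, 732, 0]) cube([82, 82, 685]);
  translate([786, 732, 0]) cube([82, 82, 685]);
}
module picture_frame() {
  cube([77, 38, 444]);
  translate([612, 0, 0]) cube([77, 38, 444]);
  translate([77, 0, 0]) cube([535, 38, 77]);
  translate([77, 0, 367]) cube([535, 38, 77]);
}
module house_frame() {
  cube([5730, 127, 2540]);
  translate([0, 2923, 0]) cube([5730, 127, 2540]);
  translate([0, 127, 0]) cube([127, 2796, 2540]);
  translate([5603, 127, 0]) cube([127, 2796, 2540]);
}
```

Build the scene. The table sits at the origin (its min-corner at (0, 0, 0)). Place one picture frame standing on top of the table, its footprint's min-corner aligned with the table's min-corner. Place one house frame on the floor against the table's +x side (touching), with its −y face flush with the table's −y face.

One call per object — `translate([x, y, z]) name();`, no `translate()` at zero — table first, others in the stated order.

table();
translate([0, 0, 735]) picture_frame();
translate([912, 0, 0]) house_frame();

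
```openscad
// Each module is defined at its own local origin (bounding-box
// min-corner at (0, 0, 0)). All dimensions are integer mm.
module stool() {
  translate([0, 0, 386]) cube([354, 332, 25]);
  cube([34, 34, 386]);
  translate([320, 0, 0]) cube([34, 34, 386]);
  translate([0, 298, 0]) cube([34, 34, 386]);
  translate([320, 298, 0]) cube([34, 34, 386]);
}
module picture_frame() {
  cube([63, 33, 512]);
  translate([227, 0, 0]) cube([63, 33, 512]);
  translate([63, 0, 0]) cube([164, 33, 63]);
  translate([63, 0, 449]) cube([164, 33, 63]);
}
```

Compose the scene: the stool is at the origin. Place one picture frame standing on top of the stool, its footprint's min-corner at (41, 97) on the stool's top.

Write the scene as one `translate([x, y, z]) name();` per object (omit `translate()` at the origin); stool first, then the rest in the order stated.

stool();
translate([41, 97, 411]) picture_frame();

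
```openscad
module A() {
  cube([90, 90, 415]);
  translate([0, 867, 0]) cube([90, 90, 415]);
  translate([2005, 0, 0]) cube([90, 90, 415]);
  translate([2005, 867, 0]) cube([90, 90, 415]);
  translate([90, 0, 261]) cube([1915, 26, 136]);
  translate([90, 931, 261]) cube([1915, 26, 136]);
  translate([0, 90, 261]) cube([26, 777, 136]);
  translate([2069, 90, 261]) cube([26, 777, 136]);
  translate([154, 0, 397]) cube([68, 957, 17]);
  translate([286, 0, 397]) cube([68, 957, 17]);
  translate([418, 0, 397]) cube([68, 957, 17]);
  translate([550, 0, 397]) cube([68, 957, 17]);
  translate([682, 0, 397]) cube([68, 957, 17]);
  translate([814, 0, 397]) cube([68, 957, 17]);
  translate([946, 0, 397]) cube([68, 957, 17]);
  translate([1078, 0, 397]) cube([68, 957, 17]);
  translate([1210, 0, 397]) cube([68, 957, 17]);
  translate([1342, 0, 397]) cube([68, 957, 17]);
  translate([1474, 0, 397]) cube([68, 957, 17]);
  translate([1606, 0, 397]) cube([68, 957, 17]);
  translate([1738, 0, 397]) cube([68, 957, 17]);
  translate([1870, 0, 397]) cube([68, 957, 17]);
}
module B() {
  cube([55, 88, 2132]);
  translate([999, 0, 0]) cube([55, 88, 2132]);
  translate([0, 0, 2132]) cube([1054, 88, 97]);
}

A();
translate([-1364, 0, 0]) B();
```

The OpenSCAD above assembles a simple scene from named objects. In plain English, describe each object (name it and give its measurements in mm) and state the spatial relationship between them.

A is a bed frame 2095 mm long (x) by 957 mm wide (y). Four 90×90 mm corner posts, 415 mm tall, at the corners of the footprint. Four rails of 26 mm thickness and 136 mm height run between adjacent posts with their undersides at z = 261 mm, their outer faces flush with the outside of the frame (the two x-running rails run between the posts' inner faces; the two y-running rails run between the posts' inner faces). 14 slats, each 68 mm wide (x) and 17 mm thick, lie across the top of the two x-running rails, running the full 957 mm width of the frame in y; the slats are evenly spaced along x between the inner faces of the end posts with equal gaps (rounded down to the nearest mm) at the −x end and between each pair — any rounding remainder accumulates at the +x end.

B is a door frame. The clear opening is 944 mm wide and 2132 mm high. Two 55 mm wide jambs, 88 mm deep, stand either side of the opening from the floor to the top of the opening. A 97 mm thick head sits across the top of both jambs, spanning the full outside width of the frame.

The door frame is on the floor beside the bed frame on its −x side.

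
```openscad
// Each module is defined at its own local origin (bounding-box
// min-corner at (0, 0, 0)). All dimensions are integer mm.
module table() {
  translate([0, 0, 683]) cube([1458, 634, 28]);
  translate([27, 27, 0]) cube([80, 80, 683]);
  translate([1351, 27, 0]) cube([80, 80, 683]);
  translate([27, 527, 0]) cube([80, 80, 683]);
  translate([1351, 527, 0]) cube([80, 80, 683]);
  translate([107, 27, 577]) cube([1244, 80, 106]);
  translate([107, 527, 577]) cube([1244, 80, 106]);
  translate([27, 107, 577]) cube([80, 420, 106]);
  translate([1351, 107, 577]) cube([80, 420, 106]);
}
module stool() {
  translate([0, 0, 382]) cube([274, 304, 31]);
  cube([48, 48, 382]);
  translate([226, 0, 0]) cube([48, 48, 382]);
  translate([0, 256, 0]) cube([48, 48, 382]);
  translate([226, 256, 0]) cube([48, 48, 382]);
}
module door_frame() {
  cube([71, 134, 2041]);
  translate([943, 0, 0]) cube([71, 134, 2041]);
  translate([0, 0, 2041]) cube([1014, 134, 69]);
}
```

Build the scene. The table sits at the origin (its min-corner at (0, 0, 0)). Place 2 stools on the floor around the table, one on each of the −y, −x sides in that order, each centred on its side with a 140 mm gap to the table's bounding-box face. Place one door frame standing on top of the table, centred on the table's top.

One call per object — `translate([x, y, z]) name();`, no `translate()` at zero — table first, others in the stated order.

table();
translate([592, -444, 0]) stool();
translate([-414, 165, 0]) stool();
translate([222, 250, 711]) door_frame();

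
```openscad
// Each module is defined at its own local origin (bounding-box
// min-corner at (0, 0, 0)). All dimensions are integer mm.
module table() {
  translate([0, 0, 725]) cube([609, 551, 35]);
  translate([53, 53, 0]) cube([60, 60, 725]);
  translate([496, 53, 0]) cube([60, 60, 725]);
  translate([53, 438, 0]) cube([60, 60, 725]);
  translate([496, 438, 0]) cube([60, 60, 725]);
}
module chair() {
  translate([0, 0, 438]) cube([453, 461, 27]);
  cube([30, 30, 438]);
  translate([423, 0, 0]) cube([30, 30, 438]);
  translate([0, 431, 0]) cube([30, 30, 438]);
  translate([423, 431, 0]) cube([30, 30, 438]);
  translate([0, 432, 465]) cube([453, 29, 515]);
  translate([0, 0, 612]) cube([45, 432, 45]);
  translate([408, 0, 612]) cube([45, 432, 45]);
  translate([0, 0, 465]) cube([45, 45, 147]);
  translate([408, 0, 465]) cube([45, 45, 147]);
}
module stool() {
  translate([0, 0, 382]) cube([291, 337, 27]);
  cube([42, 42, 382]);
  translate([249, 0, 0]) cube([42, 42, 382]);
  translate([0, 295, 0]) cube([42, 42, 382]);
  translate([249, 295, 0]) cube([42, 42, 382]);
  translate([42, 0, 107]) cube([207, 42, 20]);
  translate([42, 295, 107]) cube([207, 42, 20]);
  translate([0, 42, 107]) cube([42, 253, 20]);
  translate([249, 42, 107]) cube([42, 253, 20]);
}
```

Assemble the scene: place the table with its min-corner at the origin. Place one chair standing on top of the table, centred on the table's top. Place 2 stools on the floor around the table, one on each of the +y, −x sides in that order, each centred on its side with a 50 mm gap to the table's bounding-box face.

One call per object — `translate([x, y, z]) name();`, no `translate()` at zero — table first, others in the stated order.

table();
translate([78, 45, 760]) chair();
translate([159, 601, 0]) stool();
translate([-341, 107, 0]) stool();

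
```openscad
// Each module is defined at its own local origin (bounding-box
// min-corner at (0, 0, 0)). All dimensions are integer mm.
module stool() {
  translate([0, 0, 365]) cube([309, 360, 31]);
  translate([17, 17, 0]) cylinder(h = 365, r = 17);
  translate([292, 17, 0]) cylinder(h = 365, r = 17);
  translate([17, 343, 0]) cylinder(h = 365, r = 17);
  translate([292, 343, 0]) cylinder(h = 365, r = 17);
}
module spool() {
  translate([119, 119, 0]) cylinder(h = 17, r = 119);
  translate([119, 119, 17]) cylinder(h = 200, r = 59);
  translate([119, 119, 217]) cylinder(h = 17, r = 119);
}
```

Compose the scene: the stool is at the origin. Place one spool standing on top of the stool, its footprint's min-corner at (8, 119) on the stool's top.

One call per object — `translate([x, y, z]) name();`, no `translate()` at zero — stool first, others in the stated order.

stool();
translate([8, 119, 396]) spool();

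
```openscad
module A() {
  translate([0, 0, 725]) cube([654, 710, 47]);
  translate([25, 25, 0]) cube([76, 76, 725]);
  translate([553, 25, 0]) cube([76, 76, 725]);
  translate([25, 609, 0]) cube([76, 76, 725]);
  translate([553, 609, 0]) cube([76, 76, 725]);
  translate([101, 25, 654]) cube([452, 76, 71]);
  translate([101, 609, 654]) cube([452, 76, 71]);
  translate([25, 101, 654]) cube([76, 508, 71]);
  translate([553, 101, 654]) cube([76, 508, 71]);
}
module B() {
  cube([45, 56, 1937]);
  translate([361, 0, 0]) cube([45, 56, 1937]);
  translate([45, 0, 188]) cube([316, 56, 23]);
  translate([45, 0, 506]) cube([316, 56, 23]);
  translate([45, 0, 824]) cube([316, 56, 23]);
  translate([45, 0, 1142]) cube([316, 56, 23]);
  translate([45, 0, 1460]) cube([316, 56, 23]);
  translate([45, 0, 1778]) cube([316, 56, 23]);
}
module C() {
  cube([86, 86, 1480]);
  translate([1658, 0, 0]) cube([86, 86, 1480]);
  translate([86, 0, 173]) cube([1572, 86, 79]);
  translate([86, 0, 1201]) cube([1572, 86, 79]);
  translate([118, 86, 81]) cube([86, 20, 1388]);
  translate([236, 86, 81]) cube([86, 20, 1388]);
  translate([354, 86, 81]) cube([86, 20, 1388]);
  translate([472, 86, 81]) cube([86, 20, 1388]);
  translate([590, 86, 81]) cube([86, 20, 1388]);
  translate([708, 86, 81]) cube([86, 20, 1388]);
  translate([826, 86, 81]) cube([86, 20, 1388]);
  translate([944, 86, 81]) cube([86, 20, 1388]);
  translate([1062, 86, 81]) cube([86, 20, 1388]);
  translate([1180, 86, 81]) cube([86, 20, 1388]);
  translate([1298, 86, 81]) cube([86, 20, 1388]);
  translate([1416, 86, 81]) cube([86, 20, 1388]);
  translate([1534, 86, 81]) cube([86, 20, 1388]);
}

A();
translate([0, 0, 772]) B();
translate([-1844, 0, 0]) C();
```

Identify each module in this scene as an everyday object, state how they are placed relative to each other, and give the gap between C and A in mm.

The fence section's nearest face is 100 mm from the table's −x face.

A is a table. B is a ladder. C is a fence section. The ladder is on top of the table. The fence section is on the floor beside the table on its −x side. The gap between the fence section and the table is 100 mm.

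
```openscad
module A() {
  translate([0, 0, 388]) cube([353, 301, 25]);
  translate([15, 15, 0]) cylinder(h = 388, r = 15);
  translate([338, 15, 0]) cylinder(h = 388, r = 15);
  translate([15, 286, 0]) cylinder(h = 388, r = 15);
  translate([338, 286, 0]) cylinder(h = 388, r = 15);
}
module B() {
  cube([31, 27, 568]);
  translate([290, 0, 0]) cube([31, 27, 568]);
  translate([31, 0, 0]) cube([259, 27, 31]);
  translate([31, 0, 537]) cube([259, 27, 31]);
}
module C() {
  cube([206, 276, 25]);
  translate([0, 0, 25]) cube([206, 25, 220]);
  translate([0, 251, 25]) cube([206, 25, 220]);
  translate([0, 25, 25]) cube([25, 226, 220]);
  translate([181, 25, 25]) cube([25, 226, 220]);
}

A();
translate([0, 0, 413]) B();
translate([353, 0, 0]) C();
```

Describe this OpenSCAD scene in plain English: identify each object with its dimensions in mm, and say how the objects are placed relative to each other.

A is a four-legged stool. The seat is a 353×301×25 mm slab whose top surface is at z = 413 mm; four round legs, each 30 mm in diameter, run from the floor (z = 0) to the underside of the seat, each leg's axis is inset half a diameter from the nearest pair of seat edges (so the leg's bounding box is flush with the corner).

B is a rectangular picture frame lying in the x–z plane (depth along y). The opening is 259 mm wide (x) by 506 mm tall (z), surrounded by a border 31 mm wide on all four sides. The frame is 27 mm deep and is made of two full-height vertical stiles with two horizontal rails fitted between them.

C is an open storage box with external size 206×276×245 mm and wall thickness 25 mm (the base is also 25 mm thick). The base covers the whole footprint; the four walls stand on the base, with the y-facing walls full-width and the x-facing walls fitting between their inner faces.

The picture frame is on top of the stool. The open box is against the stool's +x side, with their −y faces flush.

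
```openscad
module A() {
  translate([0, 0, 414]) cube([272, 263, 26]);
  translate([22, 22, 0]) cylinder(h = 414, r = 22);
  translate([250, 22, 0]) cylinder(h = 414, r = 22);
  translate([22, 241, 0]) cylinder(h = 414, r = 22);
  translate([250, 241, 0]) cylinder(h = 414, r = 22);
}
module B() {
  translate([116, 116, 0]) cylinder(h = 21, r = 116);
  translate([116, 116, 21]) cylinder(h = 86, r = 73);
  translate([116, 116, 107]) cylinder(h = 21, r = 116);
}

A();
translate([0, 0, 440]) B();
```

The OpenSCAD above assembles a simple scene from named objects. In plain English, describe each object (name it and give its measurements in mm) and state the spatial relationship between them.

A is a four-legged stool. The seat is a 272×263×26 mm slab whose top surface is at z = 440 mm; four round legs, each 44 mm in diameter, run from the floor (z = 0) to the underside of the seat, each leg's axis is inset half a diameter from the nearest pair of seat edges (so the leg's bounding box is flush with the corner).

B is a spool: two coaxial disc flanges of radius 116 mm and thickness 21 mm, joined by a core cylinder of radius 73 mm and height 86 mm. The lower flange rests on z = 0 and the three cylinders share a vertical axis.

The spool is on top of the stool.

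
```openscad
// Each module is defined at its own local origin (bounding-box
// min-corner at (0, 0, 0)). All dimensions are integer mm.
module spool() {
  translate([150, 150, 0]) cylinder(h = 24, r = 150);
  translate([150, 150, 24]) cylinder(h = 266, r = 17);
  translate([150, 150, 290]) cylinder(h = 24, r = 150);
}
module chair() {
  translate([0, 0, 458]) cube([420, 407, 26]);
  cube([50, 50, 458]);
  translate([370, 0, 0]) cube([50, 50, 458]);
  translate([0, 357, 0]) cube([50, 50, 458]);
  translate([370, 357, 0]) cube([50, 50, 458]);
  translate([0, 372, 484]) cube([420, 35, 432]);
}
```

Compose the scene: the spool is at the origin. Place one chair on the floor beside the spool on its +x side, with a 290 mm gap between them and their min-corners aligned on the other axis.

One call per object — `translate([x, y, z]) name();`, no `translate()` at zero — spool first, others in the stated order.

spool();
translate([590, 0, 0]) chair();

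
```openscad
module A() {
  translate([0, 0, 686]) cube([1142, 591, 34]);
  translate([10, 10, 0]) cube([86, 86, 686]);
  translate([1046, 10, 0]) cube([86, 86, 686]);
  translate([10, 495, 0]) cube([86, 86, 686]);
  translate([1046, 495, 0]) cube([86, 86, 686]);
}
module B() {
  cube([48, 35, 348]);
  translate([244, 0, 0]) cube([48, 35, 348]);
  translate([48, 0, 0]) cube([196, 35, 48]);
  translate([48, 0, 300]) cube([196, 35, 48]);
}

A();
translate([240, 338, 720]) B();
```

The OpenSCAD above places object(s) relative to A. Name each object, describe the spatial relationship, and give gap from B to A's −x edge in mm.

A is a table. B is a picture frame. The picture frame is on top of the table. The gap from the picture frame to the table's −x edge is 240 mm.

The picture frame's min-x is at 240; the table's min-x is 0; gap = 240 mm.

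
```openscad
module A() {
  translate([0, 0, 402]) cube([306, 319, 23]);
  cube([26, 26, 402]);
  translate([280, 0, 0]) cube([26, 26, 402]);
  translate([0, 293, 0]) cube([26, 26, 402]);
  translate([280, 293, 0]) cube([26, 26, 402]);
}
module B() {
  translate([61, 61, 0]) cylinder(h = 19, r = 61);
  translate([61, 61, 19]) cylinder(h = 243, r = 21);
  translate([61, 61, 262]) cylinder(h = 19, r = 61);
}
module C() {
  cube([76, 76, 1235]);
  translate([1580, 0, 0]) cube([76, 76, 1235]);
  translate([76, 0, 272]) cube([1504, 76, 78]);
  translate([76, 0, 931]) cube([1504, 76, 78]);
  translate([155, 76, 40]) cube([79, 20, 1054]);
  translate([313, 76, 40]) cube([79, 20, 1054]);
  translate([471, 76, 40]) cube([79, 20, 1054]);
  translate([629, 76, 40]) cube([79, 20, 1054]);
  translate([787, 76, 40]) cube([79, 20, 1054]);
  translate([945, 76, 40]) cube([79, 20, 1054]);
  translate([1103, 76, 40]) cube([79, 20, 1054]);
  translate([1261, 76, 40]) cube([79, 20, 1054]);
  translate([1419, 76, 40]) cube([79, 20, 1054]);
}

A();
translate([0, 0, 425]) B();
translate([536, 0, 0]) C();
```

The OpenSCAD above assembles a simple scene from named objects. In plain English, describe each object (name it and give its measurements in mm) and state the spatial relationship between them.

A is a four-legged stool. The seat is a 306×319×23 mm slab whose top surface is at z = 425 mm; four square legs, each 26×26 mm in cross-section, run from the floor (z = 0) to the underside of the seat, each flush with a corner of the seat.

B is a spool: two coaxial disc flanges of radius 61 mm and thickness 19 mm, joined by a core cylinder of radius 21 mm and height 243 mm. The lower flange rests on z = 0 and the three cylinders share a vertical axis.

C is a fence section. Two 76×76 mm posts, 1235 mm tall, stand on the floor with a clear span of 1504 mm between their inner faces. Two horizontal rails of 76×78 mm section span the gap between the posts with their undersides at z = 272 mm and z = 931 mm, flush with the posts' −y face. 9 pickets, each 79 mm wide, 20 mm thick and 1054 mm tall, are fixed to the +y face of the rails with their bottoms at z = 40 mm, evenly spaced across the span with equal gaps (rounded down to the nearest mm) at the −x end and between each pair — any rounding remainder accumulates at the +x end.

The spool is on top of the stool. The fence section is on the floor beside the stool on its +x side.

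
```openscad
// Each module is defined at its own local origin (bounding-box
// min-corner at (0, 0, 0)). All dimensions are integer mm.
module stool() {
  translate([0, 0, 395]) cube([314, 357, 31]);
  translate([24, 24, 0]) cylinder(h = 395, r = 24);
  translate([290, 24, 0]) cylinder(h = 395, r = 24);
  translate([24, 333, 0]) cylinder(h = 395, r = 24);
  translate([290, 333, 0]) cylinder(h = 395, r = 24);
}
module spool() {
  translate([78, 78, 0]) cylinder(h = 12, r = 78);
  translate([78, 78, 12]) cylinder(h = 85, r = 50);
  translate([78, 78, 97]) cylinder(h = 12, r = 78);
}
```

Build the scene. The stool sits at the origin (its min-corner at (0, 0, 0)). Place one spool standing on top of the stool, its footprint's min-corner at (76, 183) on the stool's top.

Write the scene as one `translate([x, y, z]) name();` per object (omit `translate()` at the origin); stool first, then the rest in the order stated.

stool();
translate([76, 183, 426]) spool();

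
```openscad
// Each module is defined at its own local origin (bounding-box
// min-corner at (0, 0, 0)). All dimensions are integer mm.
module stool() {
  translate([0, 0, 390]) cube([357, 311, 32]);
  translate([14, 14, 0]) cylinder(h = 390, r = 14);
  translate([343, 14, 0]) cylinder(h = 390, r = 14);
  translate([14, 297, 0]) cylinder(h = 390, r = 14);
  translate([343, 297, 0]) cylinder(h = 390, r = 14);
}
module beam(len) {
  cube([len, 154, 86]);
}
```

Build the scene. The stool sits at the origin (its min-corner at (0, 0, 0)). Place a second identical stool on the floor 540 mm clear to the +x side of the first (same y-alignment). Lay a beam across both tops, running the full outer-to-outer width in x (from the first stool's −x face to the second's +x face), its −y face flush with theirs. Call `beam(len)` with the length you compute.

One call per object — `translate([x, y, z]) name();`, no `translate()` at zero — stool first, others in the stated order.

stool();
translate([897, 0, 0]) stool();
translate([0, 0, 422]) beam(1254);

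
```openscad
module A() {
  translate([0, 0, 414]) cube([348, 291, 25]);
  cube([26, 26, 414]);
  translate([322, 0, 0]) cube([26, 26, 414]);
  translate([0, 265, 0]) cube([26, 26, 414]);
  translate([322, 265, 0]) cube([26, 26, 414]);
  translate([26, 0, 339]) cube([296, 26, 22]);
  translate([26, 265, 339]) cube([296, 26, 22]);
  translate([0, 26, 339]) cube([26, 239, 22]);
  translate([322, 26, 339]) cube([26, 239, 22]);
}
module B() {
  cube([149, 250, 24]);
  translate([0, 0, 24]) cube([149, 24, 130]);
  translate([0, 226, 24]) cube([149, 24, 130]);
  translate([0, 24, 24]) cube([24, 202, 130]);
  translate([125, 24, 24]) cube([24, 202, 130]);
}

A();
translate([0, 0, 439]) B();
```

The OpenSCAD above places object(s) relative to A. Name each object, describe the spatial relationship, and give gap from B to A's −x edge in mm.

A is a stool. B is an open box. The open box is on top of the stool. The gap from the open box to the stool's −x edge is 0 mm.

The open box's min-x is at 0; the stool's min-x is 0; gap = 0 mm.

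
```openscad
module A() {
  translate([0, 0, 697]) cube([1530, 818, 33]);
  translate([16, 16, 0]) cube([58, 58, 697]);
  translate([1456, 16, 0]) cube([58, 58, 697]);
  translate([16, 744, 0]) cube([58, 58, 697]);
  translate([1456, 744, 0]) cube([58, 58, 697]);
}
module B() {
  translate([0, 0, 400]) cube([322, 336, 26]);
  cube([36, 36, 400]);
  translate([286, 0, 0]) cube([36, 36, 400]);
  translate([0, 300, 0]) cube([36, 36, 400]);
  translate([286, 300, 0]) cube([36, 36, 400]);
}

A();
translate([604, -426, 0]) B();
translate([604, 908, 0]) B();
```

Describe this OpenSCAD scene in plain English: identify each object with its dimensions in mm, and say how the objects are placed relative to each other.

A is a rectangular dining table. The top is 1530×818×33 mm with its upper surface at z = 730 mm. It stands on four 58×58 mm square legs, each inset 16 mm from the nearest pair of top edges, running from the floor to the underside of the top.

B is a simple wooden stool: a rectangular seat 322 mm (x) by 336 mm (y), 26 mm thick, top face at z = 426 mm, on four square legs, each 36×36 mm in cross-section. The legs rest on z = 0, each flush with a corner of the seat.

Two stools sit around the table at the −y, +y sides.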